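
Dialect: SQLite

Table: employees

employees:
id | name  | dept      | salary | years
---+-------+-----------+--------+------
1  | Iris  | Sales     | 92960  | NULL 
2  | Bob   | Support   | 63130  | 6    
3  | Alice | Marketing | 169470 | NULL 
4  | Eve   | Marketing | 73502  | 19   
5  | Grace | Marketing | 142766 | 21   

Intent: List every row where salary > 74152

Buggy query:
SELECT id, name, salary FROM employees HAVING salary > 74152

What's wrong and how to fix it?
Bug: This is a non-aggregate query (no GROUP BY, no aggregates), so in SQLite the HAVING clause is invalid here; a row-level condition belongs in WHERE

Fix: Replace HAVING with WHERE since the condition applies to individual rows

Corrected query:
SELECT id, name, salary FROM employees WHERE salary > 74152

Result:
id | name  | salary
---+-------+-------
1  | Iris  | 92960 
3  | Alice | 169470
5  | Grace | 142766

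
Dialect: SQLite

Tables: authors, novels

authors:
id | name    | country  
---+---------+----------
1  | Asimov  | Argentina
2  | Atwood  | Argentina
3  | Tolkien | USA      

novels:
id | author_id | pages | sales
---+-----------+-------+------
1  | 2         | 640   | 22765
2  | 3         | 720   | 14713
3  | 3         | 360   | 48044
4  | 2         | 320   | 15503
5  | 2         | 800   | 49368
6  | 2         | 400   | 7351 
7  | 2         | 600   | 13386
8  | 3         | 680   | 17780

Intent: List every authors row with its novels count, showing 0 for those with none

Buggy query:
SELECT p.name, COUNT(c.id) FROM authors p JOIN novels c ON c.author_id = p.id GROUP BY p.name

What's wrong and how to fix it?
Bug: An inner join excludes parents with zero children

Fix: Use LEFT JOIN so parents without children still appear (COUNT(c.id) gives 0)

Corrected query:
SELECT p.name, COUNT(c.id) FROM authors p LEFT JOIN novels c ON c.author_id = p.id GROUP BY p.name

Result:
name    | COUNT(c.id)
--------+------------
Asimov  | 0          
Atwood  | 5          
Tolkien | 3          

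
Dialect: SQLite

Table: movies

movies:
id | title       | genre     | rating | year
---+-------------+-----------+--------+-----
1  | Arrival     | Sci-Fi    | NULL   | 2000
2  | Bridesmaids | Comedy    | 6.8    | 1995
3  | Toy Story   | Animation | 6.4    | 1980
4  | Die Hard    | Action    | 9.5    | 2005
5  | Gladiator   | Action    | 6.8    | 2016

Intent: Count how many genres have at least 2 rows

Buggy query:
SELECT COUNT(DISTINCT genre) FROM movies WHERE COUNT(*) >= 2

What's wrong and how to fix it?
Bug: WHERE filters individual rows, not groups, so a group-level COUNT is invalid there

Fix: Use a subquery that GROUPs and filters with HAVING, then count its rows

Corrected query:
SELECT COUNT(*) FROM (SELECT genre FROM movies GROUP BY genre HAVING COUNT(*) >= 2)

Result:
COUNT(*)
--------
1       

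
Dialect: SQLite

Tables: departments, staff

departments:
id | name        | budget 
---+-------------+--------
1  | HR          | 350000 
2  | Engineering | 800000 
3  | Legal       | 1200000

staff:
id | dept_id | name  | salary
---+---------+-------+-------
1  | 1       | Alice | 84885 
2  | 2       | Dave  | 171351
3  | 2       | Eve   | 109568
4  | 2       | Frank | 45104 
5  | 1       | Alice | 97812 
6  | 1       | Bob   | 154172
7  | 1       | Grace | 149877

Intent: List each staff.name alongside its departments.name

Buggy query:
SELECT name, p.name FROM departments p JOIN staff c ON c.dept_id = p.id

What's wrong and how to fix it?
Bug: 'name' exists in both joined tables, so the database can't tell which one is meant

Fix: Qualify the column with its table alias (c.name)

Corrected query:
SELECT c.name, p.name FROM departments p JOIN staff c ON c.dept_id = p.id

Result:
name  | name       
------+------------
Alice | HR         
Dave  | Engineering
Eve   | Engineering
Frank | Engineering
Alice | HR         
Bob   | HR         
Grace | HR         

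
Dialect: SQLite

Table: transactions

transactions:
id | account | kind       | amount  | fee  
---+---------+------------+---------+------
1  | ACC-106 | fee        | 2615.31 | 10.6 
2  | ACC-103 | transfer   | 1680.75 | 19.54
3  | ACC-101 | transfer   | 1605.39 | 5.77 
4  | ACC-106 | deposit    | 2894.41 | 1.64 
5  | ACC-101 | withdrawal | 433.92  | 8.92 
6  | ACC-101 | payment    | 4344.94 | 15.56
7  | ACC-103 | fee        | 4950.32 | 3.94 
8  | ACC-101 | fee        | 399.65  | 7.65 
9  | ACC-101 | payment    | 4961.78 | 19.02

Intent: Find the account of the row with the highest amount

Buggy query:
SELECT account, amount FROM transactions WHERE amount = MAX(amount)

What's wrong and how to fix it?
Bug: MAX(amount) is an aggregate and cannot be used directly in WHERE

Fix: Use a subquery: WHERE amount = (SELECT MAX(amount) FROM transactions)

Corrected query:
SELECT account, amount FROM transactions WHERE amount = (SELECT MAX(amount) FROM transactions)

Result:
account | amount 
--------+--------
ACC-101 | 4961.78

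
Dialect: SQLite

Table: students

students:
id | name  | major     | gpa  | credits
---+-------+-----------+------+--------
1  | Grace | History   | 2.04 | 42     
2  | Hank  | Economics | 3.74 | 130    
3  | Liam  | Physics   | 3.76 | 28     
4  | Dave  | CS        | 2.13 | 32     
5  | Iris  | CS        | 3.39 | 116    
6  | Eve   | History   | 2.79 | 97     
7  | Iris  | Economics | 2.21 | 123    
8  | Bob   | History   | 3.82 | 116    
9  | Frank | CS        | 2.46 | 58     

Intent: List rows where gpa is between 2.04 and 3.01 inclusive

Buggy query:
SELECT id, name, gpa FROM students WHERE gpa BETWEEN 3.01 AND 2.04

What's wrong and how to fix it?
Bug: The bounds are reversed; BETWEEN a AND b requires a <= b to match anything

Fix: Write BETWEEN 2.04 AND 3.01

Corrected query:
SELECT id, name, gpa FROM students WHERE gpa BETWEEN 2.04 AND 3.01

Result:
id | name  | gpa 
---+-------+-----
1  | Grace | 2.04
4  | Dave  | 2.13
6  | Eve   | 2.79
7  | Iris  | 2.21
9  | Frank | 2.46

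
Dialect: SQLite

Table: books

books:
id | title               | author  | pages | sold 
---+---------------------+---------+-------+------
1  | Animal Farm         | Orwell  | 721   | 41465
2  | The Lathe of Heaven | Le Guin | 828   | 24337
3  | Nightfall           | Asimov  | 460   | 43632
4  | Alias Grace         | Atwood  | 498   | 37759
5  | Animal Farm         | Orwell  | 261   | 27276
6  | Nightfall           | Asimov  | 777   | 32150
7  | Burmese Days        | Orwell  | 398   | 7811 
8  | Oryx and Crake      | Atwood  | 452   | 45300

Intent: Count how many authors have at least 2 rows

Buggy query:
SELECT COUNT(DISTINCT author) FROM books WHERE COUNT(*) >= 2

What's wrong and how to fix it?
Bug: WHERE filters individual rows, not groups, so a group-level COUNT is invalid there

Fix: Group first with HAVING COUNT(*) >= 2, then COUNT the resulting groups

Corrected query:
SELECT COUNT(*) FROM (SELECT author FROM books GROUP BY author HAVING COUNT(*) >= 2)

Result:
COUNT(*)
--------
3       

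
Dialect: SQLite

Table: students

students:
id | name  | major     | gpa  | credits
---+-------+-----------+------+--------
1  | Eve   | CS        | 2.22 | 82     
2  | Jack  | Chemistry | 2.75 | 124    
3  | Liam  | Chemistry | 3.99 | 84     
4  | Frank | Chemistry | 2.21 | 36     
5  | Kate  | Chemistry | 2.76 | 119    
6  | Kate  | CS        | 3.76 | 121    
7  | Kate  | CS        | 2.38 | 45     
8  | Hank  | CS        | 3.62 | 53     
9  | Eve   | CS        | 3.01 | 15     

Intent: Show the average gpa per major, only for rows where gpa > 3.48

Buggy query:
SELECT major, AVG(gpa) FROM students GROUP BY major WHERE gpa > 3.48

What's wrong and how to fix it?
Bug: Row-level WHERE must come before GROUP BY in the clause order

Fix: Place WHERE between FROM and GROUP BY

Corrected query:
SELECT major, AVG(gpa) FROM students WHERE gpa > 3.48 GROUP BY major

Result:
major     | AVG(gpa)
----------+---------
CS        | 3.69    
Chemistry | 3.99    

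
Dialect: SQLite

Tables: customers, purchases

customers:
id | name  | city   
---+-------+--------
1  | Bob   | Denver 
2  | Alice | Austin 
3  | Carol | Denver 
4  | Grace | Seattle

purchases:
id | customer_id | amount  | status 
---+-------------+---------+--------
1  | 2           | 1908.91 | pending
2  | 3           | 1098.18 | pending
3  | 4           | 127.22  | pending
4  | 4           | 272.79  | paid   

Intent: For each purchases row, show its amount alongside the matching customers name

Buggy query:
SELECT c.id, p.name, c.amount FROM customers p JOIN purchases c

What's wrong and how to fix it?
Bug: Missing join condition: each purchases row is matched to all customers rows instead of just its own

Fix: Specify the join condition linking the foreign key to the parent id

Corrected query:
SELECT c.id, p.name, c.amount FROM customers p JOIN purchases c ON c.customer_id = p.id

Result:
id | name  | amount 
---+-------+--------
1  | Alice | 1908.91
2  | Carol | 1098.18
3  | Grace | 127.22 
4  | Grace | 272.79 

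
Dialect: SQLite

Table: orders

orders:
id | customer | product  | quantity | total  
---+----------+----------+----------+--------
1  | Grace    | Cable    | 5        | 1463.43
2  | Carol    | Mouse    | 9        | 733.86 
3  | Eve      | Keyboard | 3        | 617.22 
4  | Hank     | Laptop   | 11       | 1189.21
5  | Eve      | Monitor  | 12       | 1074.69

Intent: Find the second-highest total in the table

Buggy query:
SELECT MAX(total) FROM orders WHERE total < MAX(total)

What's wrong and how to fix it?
Bug: The inner MAX is an aggregate inside WHERE, which is not allowed

Fix: Put the inner MAX in a scalar subquery

Corrected query:
SELECT MAX(total) FROM orders WHERE total < (SELECT MAX(total) FROM orders)

Result:
MAX(total)
----------
1189.21   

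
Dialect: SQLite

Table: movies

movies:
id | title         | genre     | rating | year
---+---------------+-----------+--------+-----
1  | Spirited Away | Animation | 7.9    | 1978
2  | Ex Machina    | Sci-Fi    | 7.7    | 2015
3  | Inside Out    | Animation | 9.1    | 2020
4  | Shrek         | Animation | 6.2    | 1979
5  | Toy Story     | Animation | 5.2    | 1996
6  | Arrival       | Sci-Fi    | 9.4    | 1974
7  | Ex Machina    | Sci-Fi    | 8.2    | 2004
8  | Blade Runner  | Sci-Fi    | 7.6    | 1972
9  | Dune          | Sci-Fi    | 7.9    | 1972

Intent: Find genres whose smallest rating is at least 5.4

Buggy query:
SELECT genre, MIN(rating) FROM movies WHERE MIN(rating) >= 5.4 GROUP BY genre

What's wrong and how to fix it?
Bug: MIN() in WHERE is a misuse of aggregate

Fix: Use HAVING for the per-group MIN condition

Corrected query:
SELECT genre, MIN(rating) FROM movies GROUP BY genre HAVING MIN(rating) >= 5.4

Result:
genre  | MIN(rating)
-------+------------
Sci-Fi | 7.6        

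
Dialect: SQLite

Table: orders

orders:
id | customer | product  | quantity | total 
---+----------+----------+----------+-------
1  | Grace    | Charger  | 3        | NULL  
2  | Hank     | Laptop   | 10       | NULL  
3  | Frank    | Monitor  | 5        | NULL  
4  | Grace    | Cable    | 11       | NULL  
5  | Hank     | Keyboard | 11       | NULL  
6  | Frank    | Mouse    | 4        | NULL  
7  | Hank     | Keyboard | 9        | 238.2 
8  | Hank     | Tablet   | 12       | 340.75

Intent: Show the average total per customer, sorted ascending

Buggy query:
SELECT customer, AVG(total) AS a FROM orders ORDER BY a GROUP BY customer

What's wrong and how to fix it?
Bug: ORDER BY appears before GROUP BY; SQL clause order requires GROUP BY first

Fix: Move ORDER BY to the end, after GROUP BY

Corrected query:
SELECT customer, AVG(total) AS a FROM orders GROUP BY customer ORDER BY a

Result:
customer | a      
---------+--------
Frank    | NULL   
Grace    | NULL   
Hank     | 289.475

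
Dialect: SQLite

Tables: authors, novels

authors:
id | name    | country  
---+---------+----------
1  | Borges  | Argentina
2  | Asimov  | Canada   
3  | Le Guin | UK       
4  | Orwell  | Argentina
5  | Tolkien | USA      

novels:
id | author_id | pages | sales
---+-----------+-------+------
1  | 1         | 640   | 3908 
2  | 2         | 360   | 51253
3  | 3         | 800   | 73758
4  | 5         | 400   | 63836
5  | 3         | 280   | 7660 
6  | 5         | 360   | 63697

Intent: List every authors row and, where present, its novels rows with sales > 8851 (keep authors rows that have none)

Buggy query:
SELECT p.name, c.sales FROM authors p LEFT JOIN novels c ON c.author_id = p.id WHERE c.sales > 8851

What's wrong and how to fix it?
Bug: Filtering c.sales in WHERE discards the NULL rows produced by LEFT JOIN, turning it into an inner join

Fix: Put 'c.sales > 8851' in the JOIN's ON clause instead of WHERE

Corrected query:
SELECT p.name, c.sales FROM authors p LEFT JOIN novels c ON c.author_id = p.id AND c.sales > 8851

Result:
name    | sales
--------+------
Borges  | NULL 
Asimov  | 51253
Le Guin | 73758
Orwell  | NULL 
Tolkien | 63697
Tolkien | 63836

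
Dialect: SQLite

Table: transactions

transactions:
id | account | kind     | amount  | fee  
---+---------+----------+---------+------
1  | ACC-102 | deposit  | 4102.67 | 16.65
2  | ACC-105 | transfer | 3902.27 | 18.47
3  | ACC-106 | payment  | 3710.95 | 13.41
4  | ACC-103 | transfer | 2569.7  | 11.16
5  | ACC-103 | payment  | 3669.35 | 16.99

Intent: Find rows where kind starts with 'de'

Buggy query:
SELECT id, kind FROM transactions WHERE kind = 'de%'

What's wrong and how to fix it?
Bug: '=' compares the literal string including the % character; pattern matching needs LIKE

Fix: Use LIKE for wildcard pattern matching

Corrected query:
SELECT id, kind FROM transactions WHERE kind LIKE 'de%'

Result:
id | kind   
---+--------
1  | deposit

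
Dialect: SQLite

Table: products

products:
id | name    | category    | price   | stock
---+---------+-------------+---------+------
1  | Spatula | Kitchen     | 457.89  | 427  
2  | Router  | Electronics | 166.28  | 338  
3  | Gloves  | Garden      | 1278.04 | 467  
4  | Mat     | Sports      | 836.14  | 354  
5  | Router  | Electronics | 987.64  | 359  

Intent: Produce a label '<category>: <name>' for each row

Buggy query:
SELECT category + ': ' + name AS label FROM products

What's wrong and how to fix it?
Bug: SQLite uses || for string concatenation; + coerces text to numbers (yielding 0)

Fix: Use the || operator for string concatenation

Corrected query:
SELECT category || ': ' || name AS label FROM products

Result:
label              
-------------------
Kitchen: Spatula   
Electronics: Router
Garden: Gloves     
Sports: Mat        
Electronics: Router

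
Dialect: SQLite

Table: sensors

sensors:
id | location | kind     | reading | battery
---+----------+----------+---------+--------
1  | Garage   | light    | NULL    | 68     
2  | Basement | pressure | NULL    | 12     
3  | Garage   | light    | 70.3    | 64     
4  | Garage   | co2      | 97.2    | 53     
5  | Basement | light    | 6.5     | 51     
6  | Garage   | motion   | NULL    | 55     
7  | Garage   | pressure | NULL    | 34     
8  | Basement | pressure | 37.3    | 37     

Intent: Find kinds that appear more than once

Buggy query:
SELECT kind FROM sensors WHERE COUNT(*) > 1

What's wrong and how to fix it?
Bug: WHERE can't reference COUNT(*); aggregates are computed after WHERE

Fix: GROUP BY kind, then filter groups with HAVING COUNT(*) > 1

Corrected query:
SELECT kind FROM sensors GROUP BY kind HAVING COUNT(*) > 1

Result:
kind    
--------
light   
pressure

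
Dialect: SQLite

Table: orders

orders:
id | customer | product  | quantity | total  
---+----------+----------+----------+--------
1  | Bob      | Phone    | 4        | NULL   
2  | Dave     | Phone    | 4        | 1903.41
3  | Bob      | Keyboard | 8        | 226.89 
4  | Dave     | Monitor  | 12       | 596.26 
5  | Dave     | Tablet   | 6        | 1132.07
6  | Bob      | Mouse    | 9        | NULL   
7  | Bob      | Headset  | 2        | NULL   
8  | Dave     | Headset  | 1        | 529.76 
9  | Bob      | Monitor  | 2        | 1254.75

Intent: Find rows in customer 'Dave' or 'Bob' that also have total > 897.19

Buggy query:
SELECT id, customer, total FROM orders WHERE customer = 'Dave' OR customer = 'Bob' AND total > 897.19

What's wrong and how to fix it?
Bug: AND binds tighter than OR, so this parses as customer = 'Dave' OR (customer = 'Bob' AND total > 897.19)

Fix: Group the OR with parentheses (or use IN), then AND the threshold

Corrected query:
SELECT id, customer, total FROM orders WHERE (customer = 'Dave' OR customer = 'Bob') AND total > 897.19

Result:
id | customer | total  
---+----------+--------
2  | Dave     | 1903.41
5  | Dave     | 1132.07
9  | Bob      | 1254.75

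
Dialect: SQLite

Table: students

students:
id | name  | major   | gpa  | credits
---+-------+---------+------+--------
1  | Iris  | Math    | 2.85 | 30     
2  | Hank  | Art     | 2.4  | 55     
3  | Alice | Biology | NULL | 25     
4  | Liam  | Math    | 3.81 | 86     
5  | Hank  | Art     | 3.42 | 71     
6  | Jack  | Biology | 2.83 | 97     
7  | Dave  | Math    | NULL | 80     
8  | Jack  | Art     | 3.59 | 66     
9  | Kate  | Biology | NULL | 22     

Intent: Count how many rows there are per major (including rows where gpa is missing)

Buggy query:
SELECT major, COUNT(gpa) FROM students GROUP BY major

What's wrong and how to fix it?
Bug: COUNT(gpa) skips NULLs, so groups with missing gpa are undercounted

Fix: Replace COUNT(gpa) with COUNT(*)

Corrected query:
SELECT major, COUNT(*) FROM students GROUP BY major

Result:
major   | COUNT(*)
--------+---------
Art     | 3       
Biology | 3       
Math    | 3       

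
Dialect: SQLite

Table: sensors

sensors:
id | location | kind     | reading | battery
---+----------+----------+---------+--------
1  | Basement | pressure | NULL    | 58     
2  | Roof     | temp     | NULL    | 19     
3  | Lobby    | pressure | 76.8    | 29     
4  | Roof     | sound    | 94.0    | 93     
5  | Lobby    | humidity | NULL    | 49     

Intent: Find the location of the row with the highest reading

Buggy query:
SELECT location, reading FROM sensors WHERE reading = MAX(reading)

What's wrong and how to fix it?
Bug: WHERE is evaluated per row; an aggregate over the whole table isn't defined there

Fix: Use a subquery: WHERE reading = (SELECT MAX(reading) FROM sensors)

Corrected query:
SELECT location, reading FROM sensors WHERE reading = (SELECT MAX(reading) FROM sensors)

Result:
location | reading
---------+--------
Roof     | 94     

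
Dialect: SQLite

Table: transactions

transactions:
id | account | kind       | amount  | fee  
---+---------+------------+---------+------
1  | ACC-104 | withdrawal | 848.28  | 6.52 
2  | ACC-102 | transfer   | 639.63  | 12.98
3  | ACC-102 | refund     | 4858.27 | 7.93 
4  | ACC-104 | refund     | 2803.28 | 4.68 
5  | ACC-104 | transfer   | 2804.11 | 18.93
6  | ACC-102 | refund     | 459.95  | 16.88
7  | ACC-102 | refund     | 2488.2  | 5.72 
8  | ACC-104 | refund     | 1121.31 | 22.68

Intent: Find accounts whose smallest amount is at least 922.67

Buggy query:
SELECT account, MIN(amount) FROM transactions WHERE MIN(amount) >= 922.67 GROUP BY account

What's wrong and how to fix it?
Bug: MIN() in WHERE is a misuse of aggregate

Fix: Replace WHERE with HAVING after the GROUP BY

Corrected query:
SELECT account, MIN(amount) FROM transactions GROUP BY account HAVING MIN(amount) >= 922.67

Result:
(no rows)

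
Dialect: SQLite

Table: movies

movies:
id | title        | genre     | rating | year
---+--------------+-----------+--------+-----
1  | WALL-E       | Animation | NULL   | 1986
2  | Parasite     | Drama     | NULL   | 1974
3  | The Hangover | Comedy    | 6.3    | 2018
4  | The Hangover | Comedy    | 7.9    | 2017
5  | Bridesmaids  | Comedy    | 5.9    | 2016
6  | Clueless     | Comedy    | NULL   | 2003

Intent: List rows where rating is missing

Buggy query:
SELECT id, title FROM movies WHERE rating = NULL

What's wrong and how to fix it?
Bug: Comparing to NULL with '=' never matches; NULL = NULL is unknown, not true

Fix: Replace '= NULL' with 'IS NULL'

Corrected query:
SELECT id, title FROM movies WHERE rating IS NULL

Result:
id | title   
---+---------
1  | WALL-E  
2  | Parasite
6  | Clueless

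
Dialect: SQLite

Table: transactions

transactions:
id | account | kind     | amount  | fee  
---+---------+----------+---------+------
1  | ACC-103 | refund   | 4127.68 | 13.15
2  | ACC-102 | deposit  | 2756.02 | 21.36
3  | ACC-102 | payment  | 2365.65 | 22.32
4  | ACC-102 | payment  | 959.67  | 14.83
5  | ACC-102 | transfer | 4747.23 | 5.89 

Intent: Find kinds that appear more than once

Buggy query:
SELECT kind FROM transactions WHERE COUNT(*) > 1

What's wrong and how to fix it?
Bug: COUNT(*) is an aggregate and cannot be used in WHERE

Fix: Group first, then use HAVING for the count condition

Corrected query:
SELECT kind FROM transactions GROUP BY kind HAVING COUNT(*) > 1

Result:
kind   
-------
payment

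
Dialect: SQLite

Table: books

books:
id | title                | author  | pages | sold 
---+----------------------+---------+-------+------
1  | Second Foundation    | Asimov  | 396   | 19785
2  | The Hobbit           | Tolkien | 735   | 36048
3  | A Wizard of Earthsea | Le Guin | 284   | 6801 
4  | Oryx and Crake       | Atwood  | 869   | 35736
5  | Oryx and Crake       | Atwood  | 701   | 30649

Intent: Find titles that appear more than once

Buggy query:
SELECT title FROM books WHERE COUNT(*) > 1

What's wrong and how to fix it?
Bug: COUNT(*) is an aggregate and cannot be used in WHERE

Fix: Group first, then use HAVING for the count condition

Corrected query:
SELECT title FROM books GROUP BY title HAVING COUNT(*) > 1

Result:
title         
--------------
Oryx and Crake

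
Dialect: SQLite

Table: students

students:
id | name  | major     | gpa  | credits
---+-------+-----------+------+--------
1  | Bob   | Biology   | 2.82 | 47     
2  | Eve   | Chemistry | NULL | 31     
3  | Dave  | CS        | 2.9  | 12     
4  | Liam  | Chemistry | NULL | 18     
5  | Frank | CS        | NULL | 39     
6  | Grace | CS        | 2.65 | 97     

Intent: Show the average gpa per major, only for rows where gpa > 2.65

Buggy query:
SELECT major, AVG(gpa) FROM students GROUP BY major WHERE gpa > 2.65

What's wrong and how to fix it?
Bug: Row-level WHERE must come before GROUP BY in the clause order

Fix: Place WHERE between FROM and GROUP BY

Corrected query:
SELECT major, AVG(gpa) FROM students WHERE gpa > 2.65 GROUP BY major

Result:
major   | AVG(gpa)
--------+---------
Biology | 2.82    
CS      | 2.9     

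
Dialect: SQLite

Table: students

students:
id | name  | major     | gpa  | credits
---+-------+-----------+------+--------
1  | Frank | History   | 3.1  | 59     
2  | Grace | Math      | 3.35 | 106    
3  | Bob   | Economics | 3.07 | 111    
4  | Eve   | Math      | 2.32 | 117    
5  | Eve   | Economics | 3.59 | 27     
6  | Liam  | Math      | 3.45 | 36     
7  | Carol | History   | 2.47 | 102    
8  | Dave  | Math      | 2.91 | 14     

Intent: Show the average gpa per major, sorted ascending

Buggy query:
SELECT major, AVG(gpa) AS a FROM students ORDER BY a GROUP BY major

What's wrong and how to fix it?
Bug: GROUP BY must precede ORDER BY

Fix: Reorder: SELECT … FROM … GROUP BY … ORDER BY …

Corrected query:
SELECT major, AVG(gpa) AS a FROM students GROUP BY major ORDER BY a

Result:
major     | a     
----------+-------
History   | 2.785 
Math      | 3.0075
Economics | 3.33  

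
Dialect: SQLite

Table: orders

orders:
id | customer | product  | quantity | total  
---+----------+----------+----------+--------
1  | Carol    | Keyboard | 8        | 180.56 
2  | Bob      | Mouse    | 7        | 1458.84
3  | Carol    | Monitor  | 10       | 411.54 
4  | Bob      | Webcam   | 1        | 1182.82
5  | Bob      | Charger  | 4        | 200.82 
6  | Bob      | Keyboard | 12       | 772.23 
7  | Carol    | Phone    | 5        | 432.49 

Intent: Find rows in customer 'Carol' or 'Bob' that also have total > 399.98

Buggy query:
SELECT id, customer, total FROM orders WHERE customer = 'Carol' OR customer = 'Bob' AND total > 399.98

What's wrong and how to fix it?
Bug: AND binds tighter than OR, so this parses as customer = 'Carol' OR (customer = 'Bob' AND total > 399.98)

Fix: Add parentheses around the OR so the AND applies to both alternatives

Corrected query:
SELECT id, customer, total FROM orders WHERE (customer = 'Carol' OR customer = 'Bob') AND total > 399.98

Result:
id | customer | total  
---+----------+--------
2  | Bob      | 1458.84
3  | Carol    | 411.54 
4  | Bob      | 1182.82
6  | Bob      | 772.23 
7  | Carol    | 432.49 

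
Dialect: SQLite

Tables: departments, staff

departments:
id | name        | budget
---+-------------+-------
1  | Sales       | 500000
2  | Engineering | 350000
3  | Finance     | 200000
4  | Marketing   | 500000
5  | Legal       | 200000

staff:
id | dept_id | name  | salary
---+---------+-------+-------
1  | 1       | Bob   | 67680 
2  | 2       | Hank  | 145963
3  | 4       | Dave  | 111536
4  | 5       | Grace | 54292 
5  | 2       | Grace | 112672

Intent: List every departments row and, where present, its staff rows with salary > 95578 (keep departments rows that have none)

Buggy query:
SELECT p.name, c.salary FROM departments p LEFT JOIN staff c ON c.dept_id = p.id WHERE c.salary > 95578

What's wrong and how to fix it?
Bug: A WHERE condition on the right-hand table after LEFT JOIN drops unmatched parents

Fix: Put 'c.salary > 95578' in the JOIN's ON clause instead of WHERE

Corrected query:
SELECT p.name, c.salary FROM departments p LEFT JOIN staff c ON c.dept_id = p.id AND c.salary > 95578

Result:
name        | salary
------------+-------
Sales       | NULL  
Engineering | 112672
Engineering | 145963
Finance     | NULL  
Marketing   | 111536
Legal       | NULL  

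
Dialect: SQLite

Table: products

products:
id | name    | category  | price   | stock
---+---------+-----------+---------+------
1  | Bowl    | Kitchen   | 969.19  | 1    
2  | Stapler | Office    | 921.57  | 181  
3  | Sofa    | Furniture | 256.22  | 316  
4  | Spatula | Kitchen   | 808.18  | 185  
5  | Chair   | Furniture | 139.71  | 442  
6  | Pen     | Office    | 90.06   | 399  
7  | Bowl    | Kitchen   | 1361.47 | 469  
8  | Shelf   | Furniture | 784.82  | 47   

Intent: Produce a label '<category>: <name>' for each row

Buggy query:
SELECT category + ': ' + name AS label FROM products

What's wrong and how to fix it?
Bug: SQLite uses || for string concatenation; + coerces text to numbers (yielding 0)

Fix: Use the || operator for string concatenation

Corrected query:
SELECT category || ': ' || name AS label FROM products

Result:
label           
----------------
Kitchen: Bowl   
Office: Stapler 
Furniture: Sofa 
Kitchen: Spatula
Furniture: Chair
Office: Pen     
Kitchen: Bowl   
Furniture: Shelf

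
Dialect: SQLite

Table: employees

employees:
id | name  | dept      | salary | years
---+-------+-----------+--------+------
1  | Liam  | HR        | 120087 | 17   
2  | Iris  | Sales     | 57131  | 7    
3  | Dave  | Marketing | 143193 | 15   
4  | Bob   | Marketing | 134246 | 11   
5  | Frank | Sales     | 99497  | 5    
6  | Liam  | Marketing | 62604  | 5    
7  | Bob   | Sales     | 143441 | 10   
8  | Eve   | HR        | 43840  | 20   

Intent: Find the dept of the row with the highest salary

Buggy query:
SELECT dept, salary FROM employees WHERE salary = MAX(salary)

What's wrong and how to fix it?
Bug: MAX(salary) is an aggregate and cannot be used directly in WHERE

Fix: Wrap MAX in a scalar subquery so WHERE compares against a single value

Corrected query:
SELECT dept, salary FROM employees WHERE salary = (SELECT MAX(salary) FROM employees)

Result:
dept  | salary
------+-------
Sales | 143441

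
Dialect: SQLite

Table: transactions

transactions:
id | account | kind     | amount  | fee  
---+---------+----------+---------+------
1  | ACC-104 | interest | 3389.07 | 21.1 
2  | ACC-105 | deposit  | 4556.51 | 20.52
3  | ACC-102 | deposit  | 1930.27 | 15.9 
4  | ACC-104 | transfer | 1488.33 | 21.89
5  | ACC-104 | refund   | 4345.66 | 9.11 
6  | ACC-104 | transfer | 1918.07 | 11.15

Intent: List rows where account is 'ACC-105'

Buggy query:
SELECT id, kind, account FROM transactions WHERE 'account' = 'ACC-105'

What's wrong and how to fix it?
Bug: Single quotes denote string literals in SQL; the column name is being compared as a constant string

Fix: Reference the column as account without single quotes

Corrected query:
SELECT id, kind, account FROM transactions WHERE account = 'ACC-105'

Result:
id | kind    | account
---+---------+--------
2  | deposit | ACC-105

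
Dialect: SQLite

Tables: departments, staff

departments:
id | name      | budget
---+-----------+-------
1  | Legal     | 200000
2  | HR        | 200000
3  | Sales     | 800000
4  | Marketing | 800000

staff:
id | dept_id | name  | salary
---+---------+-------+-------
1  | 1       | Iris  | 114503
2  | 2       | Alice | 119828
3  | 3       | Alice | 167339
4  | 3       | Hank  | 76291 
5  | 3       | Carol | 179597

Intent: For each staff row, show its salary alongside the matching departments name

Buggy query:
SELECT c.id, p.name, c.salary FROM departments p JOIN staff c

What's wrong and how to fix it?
Bug: Missing join condition: each staff row is matched to all departments rows instead of just its own

Fix: Add ON c.dept_id = p.id to the JOIN

Corrected query:
SELECT c.id, p.name, c.salary FROM departments p JOIN staff c ON c.dept_id = p.id

Result:
id | name  | salary
---+-------+-------
1  | Legal | 114503
2  | HR    | 119828
3  | Sales | 167339
4  | Sales | 76291 
5  | Sales | 179597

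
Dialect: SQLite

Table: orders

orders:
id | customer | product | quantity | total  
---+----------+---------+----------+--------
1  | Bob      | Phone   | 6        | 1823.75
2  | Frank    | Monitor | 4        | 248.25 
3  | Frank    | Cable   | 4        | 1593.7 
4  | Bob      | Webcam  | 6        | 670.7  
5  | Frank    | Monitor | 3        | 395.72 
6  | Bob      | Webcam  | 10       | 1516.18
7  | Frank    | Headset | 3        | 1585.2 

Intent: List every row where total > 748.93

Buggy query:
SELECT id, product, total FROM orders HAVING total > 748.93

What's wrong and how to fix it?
Bug: This is a non-aggregate query (no GROUP BY, no aggregates), so in SQLite the HAVING clause is invalid here; a row-level condition belongs in WHERE

Fix: Use WHERE for row-level filtering

Corrected query:
SELECT id, product, total FROM orders WHERE total > 748.93

Result:
id | product | total  
---+---------+--------
1  | Phone   | 1823.75
3  | Cable   | 1593.7 
6  | Webcam  | 1516.18
7  | Headset | 1585.2 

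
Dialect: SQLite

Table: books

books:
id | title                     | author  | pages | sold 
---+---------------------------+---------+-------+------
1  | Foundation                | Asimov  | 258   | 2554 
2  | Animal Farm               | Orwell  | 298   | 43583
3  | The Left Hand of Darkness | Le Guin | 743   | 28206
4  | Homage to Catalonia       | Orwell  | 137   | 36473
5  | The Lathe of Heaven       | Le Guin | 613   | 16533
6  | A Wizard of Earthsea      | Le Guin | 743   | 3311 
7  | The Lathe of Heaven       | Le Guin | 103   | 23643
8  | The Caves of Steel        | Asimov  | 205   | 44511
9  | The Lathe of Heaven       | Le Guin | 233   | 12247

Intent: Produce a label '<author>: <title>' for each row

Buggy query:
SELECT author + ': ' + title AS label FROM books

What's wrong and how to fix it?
Bug: SQLite uses || for string concatenation; + coerces text to numbers (yielding 0)

Fix: Use the || operator for string concatenation

Corrected query:
SELECT author || ': ' || title AS label FROM books

Result:
label                             
----------------------------------
Asimov: Foundation                
Orwell: Animal Farm               
Le Guin: The Left Hand of Darkness
Orwell: Homage to Catalonia       
Le Guin: The Lathe of Heaven      
Le Guin: A Wizard of Earthsea     
Le Guin: The Lathe of Heaven      
Asimov: The Caves of Steel        
Le Guin: The Lathe of Heaven      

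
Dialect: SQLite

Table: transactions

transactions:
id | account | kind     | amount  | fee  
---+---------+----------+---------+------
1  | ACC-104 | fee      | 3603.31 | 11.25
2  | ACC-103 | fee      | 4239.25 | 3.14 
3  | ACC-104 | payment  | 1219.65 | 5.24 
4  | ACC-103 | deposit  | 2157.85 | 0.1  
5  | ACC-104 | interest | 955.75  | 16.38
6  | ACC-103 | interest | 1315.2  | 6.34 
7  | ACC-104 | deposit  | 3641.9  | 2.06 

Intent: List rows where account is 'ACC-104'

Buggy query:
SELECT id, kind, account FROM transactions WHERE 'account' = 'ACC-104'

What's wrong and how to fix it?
Bug: Single quotes denote string literals in SQL; the column name is being compared as a constant string

Fix: Remove the quotes around the column name (or use double quotes for an identifier)

Corrected query:
SELECT id, kind, account FROM transactions WHERE account = 'ACC-104'

Result:
id | kind     | account
---+----------+--------
1  | fee      | ACC-104
3  | payment  | ACC-104
5  | interest | ACC-104
7  | deposit  | ACC-104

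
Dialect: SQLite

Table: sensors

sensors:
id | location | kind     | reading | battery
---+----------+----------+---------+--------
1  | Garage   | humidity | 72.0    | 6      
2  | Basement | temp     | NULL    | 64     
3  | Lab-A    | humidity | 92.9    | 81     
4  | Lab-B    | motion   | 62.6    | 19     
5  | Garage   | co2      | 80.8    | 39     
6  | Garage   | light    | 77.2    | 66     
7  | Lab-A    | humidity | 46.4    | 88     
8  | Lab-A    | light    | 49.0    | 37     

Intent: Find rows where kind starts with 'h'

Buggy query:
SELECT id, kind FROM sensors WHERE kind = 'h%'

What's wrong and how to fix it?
Bug: Wildcards only work with LIKE; '=' treats '%' as a literal character

Fix: Replace '=' with LIKE so 'h%' is treated as a pattern

Corrected query:
SELECT id, kind FROM sensors WHERE kind LIKE 'h%'

Result:
id | kind    
---+---------
1  | humidity
3  | humidity
7  | humidity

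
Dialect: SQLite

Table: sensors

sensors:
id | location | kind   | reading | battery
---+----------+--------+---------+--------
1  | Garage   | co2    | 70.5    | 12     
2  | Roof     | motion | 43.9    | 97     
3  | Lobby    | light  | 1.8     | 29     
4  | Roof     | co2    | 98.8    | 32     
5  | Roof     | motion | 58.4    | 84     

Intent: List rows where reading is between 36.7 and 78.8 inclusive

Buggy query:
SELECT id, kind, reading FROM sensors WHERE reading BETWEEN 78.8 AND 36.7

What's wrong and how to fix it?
Bug: The bounds are reversed; BETWEEN a AND b requires a <= b to match anything

Fix: Swap the bounds so the smaller value comes first

Corrected query:
SELECT id, kind, reading FROM sensors WHERE reading BETWEEN 36.7 AND 78.8

Result:
id | kind   | reading
---+--------+--------
1  | co2    | 70.5   
2  | motion | 43.9   
5  | motion | 58.4   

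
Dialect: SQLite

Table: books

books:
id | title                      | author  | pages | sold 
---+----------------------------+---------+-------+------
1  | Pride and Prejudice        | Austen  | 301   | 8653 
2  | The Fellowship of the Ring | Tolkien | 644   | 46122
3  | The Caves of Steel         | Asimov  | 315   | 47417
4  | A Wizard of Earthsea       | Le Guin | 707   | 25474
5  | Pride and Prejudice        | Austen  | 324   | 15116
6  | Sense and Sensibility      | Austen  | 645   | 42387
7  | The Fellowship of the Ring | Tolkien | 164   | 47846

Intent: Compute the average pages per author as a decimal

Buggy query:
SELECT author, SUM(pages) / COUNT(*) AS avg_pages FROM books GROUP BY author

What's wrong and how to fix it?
Bug: Both operands are integers, so '/' performs integer division and truncates

Fix: Cast one side to REAL so the division keeps the fractional part

Corrected query:
SELECT author, SUM(pages) * 1.0 / COUNT(*) AS avg_pages FROM books GROUP BY author

Result:
author  | avg_pages 
--------+-----------
Asimov  | 315       
Austen  | 423.333333
Le Guin | 707       
Tolkien | 404       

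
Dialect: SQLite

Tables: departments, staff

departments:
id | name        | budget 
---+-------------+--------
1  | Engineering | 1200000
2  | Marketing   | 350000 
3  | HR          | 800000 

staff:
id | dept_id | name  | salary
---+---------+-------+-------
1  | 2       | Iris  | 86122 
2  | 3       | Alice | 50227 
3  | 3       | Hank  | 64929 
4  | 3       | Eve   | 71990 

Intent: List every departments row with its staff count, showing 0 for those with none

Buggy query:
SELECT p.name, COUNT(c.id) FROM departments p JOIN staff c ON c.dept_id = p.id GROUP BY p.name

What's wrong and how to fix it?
Bug: An inner join excludes parents with zero children

Fix: Switch to LEFT JOIN to retain unmatched parent rows

Corrected query:
SELECT p.name, COUNT(c.id) FROM departments p LEFT JOIN staff c ON c.dept_id = p.id GROUP BY p.name

Result:
name        | COUNT(c.id)
------------+------------
Engineering | 0          
HR          | 3          
Marketing   | 1          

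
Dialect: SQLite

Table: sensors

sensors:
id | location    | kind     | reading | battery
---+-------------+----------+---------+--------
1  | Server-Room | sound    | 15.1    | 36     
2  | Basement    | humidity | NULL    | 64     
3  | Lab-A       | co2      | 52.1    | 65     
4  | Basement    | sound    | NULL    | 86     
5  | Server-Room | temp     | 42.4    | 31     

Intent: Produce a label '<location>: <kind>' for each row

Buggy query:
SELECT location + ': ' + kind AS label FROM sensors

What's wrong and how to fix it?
Bug: SQLite uses || for string concatenation; + coerces text to numbers (yielding 0)

Fix: Replace + with || to concatenate text

Corrected query:
SELECT location || ': ' || kind AS label FROM sensors

Result:
label             
------------------
Server-Room: sound
Basement: humidity
Lab-A: co2        
Basement: sound   
Server-Room: temp 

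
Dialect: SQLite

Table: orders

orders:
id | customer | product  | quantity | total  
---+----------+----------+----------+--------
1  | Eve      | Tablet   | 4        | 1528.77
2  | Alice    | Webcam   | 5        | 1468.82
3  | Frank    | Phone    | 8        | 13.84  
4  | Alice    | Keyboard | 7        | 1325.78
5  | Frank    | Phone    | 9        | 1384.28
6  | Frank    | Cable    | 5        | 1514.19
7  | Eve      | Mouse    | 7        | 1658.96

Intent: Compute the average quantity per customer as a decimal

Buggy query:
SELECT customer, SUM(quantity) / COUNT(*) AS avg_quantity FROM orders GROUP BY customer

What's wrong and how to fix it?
Bug: SUM(quantity) and COUNT(*) are both integers; the division truncates the fractional part

Fix: Cast one side to REAL so the division keeps the fractional part

Corrected query:
SELECT customer, SUM(quantity) * 1.0 / COUNT(*) AS avg_quantity FROM orders GROUP BY customer

Result:
customer | avg_quantity
---------+-------------
Alice    | 6           
Eve      | 5.5         
Frank    | 7.333333    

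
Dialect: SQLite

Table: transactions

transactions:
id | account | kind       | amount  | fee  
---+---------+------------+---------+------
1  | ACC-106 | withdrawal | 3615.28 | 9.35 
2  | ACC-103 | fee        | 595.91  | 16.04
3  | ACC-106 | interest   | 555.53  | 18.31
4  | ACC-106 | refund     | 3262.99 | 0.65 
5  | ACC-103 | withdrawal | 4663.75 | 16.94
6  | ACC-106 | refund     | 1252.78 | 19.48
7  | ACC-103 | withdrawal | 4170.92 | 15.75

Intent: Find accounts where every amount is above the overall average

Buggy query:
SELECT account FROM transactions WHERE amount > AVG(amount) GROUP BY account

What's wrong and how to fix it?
Bug: AVG() is an aggregate; it can't sit directly in WHERE

Fix: Use a subquery for AVG and a HAVING MIN(...) filter so the condition holds for every row in the group

Corrected query:
SELECT account FROM transactions GROUP BY account HAVING MIN(amount) > (SELECT AVG(amount) FROM transactions)

Result:
(no rows)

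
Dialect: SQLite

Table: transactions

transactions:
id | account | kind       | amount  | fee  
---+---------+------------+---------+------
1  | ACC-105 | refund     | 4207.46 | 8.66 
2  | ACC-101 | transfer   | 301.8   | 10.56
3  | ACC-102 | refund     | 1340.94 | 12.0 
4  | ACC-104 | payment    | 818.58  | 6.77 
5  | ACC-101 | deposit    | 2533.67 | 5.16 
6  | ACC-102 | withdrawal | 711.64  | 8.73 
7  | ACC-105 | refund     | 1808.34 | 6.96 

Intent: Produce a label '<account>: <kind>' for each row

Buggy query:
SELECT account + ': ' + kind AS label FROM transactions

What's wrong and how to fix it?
Bug: SQLite uses || for string concatenation; + coerces text to numbers (yielding 0)

Fix: Replace + with || to concatenate text

Corrected query:
SELECT account || ': ' || kind AS label FROM transactions

Result:
label              
-------------------
ACC-105: refund    
ACC-101: transfer  
ACC-102: refund    
ACC-104: payment   
ACC-101: deposit   
ACC-102: withdrawal
ACC-105: refund    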